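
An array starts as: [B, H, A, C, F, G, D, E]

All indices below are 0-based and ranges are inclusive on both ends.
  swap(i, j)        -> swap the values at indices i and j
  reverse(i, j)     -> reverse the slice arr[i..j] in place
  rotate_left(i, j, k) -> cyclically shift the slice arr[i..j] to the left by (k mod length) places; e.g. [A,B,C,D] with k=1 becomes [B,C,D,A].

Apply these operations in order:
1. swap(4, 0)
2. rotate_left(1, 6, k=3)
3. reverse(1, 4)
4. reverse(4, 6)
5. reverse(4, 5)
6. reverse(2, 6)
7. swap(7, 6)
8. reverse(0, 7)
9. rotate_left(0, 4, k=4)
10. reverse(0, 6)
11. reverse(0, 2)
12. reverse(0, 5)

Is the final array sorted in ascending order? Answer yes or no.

After 1 (swap(4, 0)): [F, H, A, C, B, G, D, E]
After 2 (rotate_left(1, 6, k=3)): [F, B, G, D, H, A, C, E]
After 3 (reverse(1, 4)): [F, H, D, G, B, A, C, E]
After 4 (reverse(4, 6)): [F, H, D, G, C, A, B, E]
After 5 (reverse(4, 5)): [F, H, D, G, A, C, B, E]
After 6 (reverse(2, 6)): [F, H, B, C, A, G, D, E]
After 7 (swap(7, 6)): [F, H, B, C, A, G, E, D]
After 8 (reverse(0, 7)): [D, E, G, A, C, B, H, F]
After 9 (rotate_left(0, 4, k=4)): [C, D, E, G, A, B, H, F]
After 10 (reverse(0, 6)): [H, B, A, G, E, D, C, F]
After 11 (reverse(0, 2)): [A, B, H, G, E, D, C, F]
After 12 (reverse(0, 5)): [D, E, G, H, B, A, C, F]

Answer: no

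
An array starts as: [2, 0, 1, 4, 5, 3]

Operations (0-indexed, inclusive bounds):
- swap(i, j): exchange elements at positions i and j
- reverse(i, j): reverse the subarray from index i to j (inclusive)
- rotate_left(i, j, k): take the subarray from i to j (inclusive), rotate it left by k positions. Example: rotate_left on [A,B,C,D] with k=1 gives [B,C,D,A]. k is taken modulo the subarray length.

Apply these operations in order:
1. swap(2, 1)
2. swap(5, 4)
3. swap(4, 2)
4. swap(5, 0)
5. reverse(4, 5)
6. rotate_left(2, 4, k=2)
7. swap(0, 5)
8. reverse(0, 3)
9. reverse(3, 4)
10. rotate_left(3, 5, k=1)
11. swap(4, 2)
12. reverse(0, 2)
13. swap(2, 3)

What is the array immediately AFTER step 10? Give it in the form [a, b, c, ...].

Answer: [3, 2, 1, 0, 5, 4]

Derivation:
After 1 (swap(2, 1)): [2, 1, 0, 4, 5, 3]
After 2 (swap(5, 4)): [2, 1, 0, 4, 3, 5]
After 3 (swap(4, 2)): [2, 1, 3, 4, 0, 5]
After 4 (swap(5, 0)): [5, 1, 3, 4, 0, 2]
After 5 (reverse(4, 5)): [5, 1, 3, 4, 2, 0]
After 6 (rotate_left(2, 4, k=2)): [5, 1, 2, 3, 4, 0]
After 7 (swap(0, 5)): [0, 1, 2, 3, 4, 5]
After 8 (reverse(0, 3)): [3, 2, 1, 0, 4, 5]
After 9 (reverse(3, 4)): [3, 2, 1, 4, 0, 5]
After 10 (rotate_left(3, 5, k=1)): [3, 2, 1, 0, 5, 4]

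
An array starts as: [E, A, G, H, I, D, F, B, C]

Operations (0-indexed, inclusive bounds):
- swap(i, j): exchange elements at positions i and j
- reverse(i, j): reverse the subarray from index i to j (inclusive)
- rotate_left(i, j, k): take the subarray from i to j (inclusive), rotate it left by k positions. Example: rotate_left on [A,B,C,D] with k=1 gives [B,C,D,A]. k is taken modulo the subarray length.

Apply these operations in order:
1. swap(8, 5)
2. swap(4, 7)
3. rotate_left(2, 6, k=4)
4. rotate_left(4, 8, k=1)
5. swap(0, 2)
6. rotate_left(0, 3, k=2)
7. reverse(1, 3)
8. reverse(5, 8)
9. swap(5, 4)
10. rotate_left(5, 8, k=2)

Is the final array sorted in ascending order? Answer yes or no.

Answer: no

Derivation:
After 1 (swap(8, 5)): [E, A, G, H, I, C, F, B, D]
After 2 (swap(4, 7)): [E, A, G, H, B, C, F, I, D]
After 3 (rotate_left(2, 6, k=4)): [E, A, F, G, H, B, C, I, D]
After 4 (rotate_left(4, 8, k=1)): [E, A, F, G, B, C, I, D, H]
After 5 (swap(0, 2)): [F, A, E, G, B, C, I, D, H]
After 6 (rotate_left(0, 3, k=2)): [E, G, F, A, B, C, I, D, H]
After 7 (reverse(1, 3)): [E, A, F, G, B, C, I, D, H]
After 8 (reverse(5, 8)): [E, A, F, G, B, H, D, I, C]
After 9 (swap(5, 4)): [E, A, F, G, H, B, D, I, C]
After 10 (rotate_left(5, 8, k=2)): [E, A, F, G, H, I, C, B, D]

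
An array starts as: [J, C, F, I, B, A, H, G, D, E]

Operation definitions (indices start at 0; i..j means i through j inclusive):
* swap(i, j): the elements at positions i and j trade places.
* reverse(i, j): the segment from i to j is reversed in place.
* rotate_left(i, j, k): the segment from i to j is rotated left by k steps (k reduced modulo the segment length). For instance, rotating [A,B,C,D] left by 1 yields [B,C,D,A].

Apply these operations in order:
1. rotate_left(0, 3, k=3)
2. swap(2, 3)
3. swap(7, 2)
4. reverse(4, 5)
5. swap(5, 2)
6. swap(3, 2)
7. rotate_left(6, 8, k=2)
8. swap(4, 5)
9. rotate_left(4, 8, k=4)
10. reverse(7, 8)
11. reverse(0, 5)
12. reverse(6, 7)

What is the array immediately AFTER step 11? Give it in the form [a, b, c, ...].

After 1 (rotate_left(0, 3, k=3)): [I, J, C, F, B, A, H, G, D, E]
After 2 (swap(2, 3)): [I, J, F, C, B, A, H, G, D, E]
After 3 (swap(7, 2)): [I, J, G, C, B, A, H, F, D, E]
After 4 (reverse(4, 5)): [I, J, G, C, A, B, H, F, D, E]
After 5 (swap(5, 2)): [I, J, B, C, A, G, H, F, D, E]
After 6 (swap(3, 2)): [I, J, C, B, A, G, H, F, D, E]
After 7 (rotate_left(6, 8, k=2)): [I, J, C, B, A, G, D, H, F, E]
After 8 (swap(4, 5)): [I, J, C, B, G, A, D, H, F, E]
After 9 (rotate_left(4, 8, k=4)): [I, J, C, B, F, G, A, D, H, E]
After 10 (reverse(7, 8)): [I, J, C, B, F, G, A, H, D, E]
After 11 (reverse(0, 5)): [G, F, B, C, J, I, A, H, D, E]

Answer: [G, F, B, C, J, I, A, H, D, E]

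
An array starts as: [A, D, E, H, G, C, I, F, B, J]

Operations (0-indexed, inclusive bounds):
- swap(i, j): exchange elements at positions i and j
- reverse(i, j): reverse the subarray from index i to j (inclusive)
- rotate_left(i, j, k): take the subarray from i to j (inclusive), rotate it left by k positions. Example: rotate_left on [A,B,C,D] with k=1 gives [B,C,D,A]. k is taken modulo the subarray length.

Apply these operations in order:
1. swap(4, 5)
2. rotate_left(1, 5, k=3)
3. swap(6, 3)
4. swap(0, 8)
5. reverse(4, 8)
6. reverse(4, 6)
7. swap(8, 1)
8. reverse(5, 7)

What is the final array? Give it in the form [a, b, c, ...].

Answer: [B, E, G, I, D, H, A, F, C, J]

Derivation:
After 1 (swap(4, 5)): [A, D, E, H, C, G, I, F, B, J]
After 2 (rotate_left(1, 5, k=3)): [A, C, G, D, E, H, I, F, B, J]
After 3 (swap(6, 3)): [A, C, G, I, E, H, D, F, B, J]
After 4 (swap(0, 8)): [B, C, G, I, E, H, D, F, A, J]
After 5 (reverse(4, 8)): [B, C, G, I, A, F, D, H, E, J]
After 6 (reverse(4, 6)): [B, C, G, I, D, F, A, H, E, J]
After 7 (swap(8, 1)): [B, E, G, I, D, F, A, H, C, J]
After 8 (reverse(5, 7)): [B, E, G, I, D, H, A, F, C, J]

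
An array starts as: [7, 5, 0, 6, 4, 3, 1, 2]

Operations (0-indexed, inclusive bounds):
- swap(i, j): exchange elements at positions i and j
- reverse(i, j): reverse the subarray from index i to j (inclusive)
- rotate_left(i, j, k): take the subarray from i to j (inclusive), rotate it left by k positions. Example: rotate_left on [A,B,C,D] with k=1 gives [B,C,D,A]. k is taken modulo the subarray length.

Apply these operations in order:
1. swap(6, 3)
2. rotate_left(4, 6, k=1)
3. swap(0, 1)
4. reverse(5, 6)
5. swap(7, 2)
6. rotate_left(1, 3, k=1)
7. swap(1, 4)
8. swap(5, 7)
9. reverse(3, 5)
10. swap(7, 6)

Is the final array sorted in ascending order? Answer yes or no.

Answer: no

Derivation:
After 1 (swap(6, 3)): [7, 5, 0, 1, 4, 3, 6, 2]
After 2 (rotate_left(4, 6, k=1)): [7, 5, 0, 1, 3, 6, 4, 2]
After 3 (swap(0, 1)): [5, 7, 0, 1, 3, 6, 4, 2]
After 4 (reverse(5, 6)): [5, 7, 0, 1, 3, 4, 6, 2]
After 5 (swap(7, 2)): [5, 7, 2, 1, 3, 4, 6, 0]
After 6 (rotate_left(1, 3, k=1)): [5, 2, 1, 7, 3, 4, 6, 0]
After 7 (swap(1, 4)): [5, 3, 1, 7, 2, 4, 6, 0]
After 8 (swap(5, 7)): [5, 3, 1, 7, 2, 0, 6, 4]
After 9 (reverse(3, 5)): [5, 3, 1, 0, 2, 7, 6, 4]
After 10 (swap(7, 6)): [5, 3, 1, 0, 2, 7, 4, 6]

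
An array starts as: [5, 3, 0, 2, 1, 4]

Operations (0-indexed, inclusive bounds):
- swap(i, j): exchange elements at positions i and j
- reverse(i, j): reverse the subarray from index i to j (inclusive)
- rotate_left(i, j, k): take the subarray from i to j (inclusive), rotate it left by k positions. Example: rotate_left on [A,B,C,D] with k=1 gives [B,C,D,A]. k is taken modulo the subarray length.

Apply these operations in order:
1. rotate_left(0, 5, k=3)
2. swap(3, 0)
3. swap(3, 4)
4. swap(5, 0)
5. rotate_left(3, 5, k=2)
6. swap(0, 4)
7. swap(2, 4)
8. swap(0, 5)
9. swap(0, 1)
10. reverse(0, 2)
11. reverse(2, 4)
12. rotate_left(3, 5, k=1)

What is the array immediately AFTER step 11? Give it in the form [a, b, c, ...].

Answer: [0, 2, 4, 5, 1, 3]

Derivation:
After 1 (rotate_left(0, 5, k=3)): [2, 1, 4, 5, 3, 0]
After 2 (swap(3, 0)): [5, 1, 4, 2, 3, 0]
After 3 (swap(3, 4)): [5, 1, 4, 3, 2, 0]
After 4 (swap(5, 0)): [0, 1, 4, 3, 2, 5]
After 5 (rotate_left(3, 5, k=2)): [0, 1, 4, 5, 3, 2]
After 6 (swap(0, 4)): [3, 1, 4, 5, 0, 2]
After 7 (swap(2, 4)): [3, 1, 0, 5, 4, 2]
After 8 (swap(0, 5)): [2, 1, 0, 5, 4, 3]
After 9 (swap(0, 1)): [1, 2, 0, 5, 4, 3]
After 10 (reverse(0, 2)): [0, 2, 1, 5, 4, 3]
After 11 (reverse(2, 4)): [0, 2, 4, 5, 1, 3]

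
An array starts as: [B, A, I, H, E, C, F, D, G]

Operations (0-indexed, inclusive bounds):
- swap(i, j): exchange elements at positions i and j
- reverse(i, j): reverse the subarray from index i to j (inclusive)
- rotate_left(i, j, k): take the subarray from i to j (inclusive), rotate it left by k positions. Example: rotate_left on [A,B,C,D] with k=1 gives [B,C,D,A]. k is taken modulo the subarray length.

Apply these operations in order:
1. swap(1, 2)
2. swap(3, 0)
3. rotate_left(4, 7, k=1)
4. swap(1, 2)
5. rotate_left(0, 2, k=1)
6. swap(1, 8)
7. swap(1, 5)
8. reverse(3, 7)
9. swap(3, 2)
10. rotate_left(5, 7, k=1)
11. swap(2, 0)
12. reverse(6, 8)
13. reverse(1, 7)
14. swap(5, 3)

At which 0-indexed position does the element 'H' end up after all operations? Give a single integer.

After 1 (swap(1, 2)): [B, I, A, H, E, C, F, D, G]
After 2 (swap(3, 0)): [H, I, A, B, E, C, F, D, G]
After 3 (rotate_left(4, 7, k=1)): [H, I, A, B, C, F, D, E, G]
After 4 (swap(1, 2)): [H, A, I, B, C, F, D, E, G]
After 5 (rotate_left(0, 2, k=1)): [A, I, H, B, C, F, D, E, G]
After 6 (swap(1, 8)): [A, G, H, B, C, F, D, E, I]
After 7 (swap(1, 5)): [A, F, H, B, C, G, D, E, I]
After 8 (reverse(3, 7)): [A, F, H, E, D, G, C, B, I]
After 9 (swap(3, 2)): [A, F, E, H, D, G, C, B, I]
After 10 (rotate_left(5, 7, k=1)): [A, F, E, H, D, C, B, G, I]
After 11 (swap(2, 0)): [E, F, A, H, D, C, B, G, I]
After 12 (reverse(6, 8)): [E, F, A, H, D, C, I, G, B]
After 13 (reverse(1, 7)): [E, G, I, C, D, H, A, F, B]
After 14 (swap(5, 3)): [E, G, I, H, D, C, A, F, B]

Answer: 3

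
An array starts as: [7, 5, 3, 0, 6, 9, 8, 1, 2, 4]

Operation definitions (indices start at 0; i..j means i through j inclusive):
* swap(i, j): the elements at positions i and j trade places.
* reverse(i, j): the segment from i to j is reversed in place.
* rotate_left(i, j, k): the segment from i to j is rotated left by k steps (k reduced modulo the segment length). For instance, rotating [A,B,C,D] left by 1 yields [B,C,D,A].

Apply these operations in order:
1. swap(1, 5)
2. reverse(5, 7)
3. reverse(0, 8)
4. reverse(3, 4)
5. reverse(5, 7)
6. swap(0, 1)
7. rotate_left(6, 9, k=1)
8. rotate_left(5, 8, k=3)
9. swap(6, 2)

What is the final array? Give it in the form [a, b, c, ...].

After 1 (swap(1, 5)): [7, 9, 3, 0, 6, 5, 8, 1, 2, 4]
After 2 (reverse(5, 7)): [7, 9, 3, 0, 6, 1, 8, 5, 2, 4]
After 3 (reverse(0, 8)): [2, 5, 8, 1, 6, 0, 3, 9, 7, 4]
After 4 (reverse(3, 4)): [2, 5, 8, 6, 1, 0, 3, 9, 7, 4]
After 5 (reverse(5, 7)): [2, 5, 8, 6, 1, 9, 3, 0, 7, 4]
After 6 (swap(0, 1)): [5, 2, 8, 6, 1, 9, 3, 0, 7, 4]
After 7 (rotate_left(6, 9, k=1)): [5, 2, 8, 6, 1, 9, 0, 7, 4, 3]
After 8 (rotate_left(5, 8, k=3)): [5, 2, 8, 6, 1, 4, 9, 0, 7, 3]
After 9 (swap(6, 2)): [5, 2, 9, 6, 1, 4, 8, 0, 7, 3]

Answer: [5, 2, 9, 6, 1, 4, 8, 0, 7, 3]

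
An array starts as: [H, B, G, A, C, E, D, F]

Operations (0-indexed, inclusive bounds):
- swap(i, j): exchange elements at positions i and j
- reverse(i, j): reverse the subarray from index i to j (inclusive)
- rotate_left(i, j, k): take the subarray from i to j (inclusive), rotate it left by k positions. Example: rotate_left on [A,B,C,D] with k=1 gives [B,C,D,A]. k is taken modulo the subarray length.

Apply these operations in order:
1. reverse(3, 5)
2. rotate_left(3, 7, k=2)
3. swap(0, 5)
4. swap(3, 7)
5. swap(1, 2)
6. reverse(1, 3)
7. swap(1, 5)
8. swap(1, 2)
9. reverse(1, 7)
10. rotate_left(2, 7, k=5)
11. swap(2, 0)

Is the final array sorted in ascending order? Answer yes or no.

After 1 (reverse(3, 5)): [H, B, G, E, C, A, D, F]
After 2 (rotate_left(3, 7, k=2)): [H, B, G, A, D, F, E, C]
After 3 (swap(0, 5)): [F, B, G, A, D, H, E, C]
After 4 (swap(3, 7)): [F, B, G, C, D, H, E, A]
After 5 (swap(1, 2)): [F, G, B, C, D, H, E, A]
After 6 (reverse(1, 3)): [F, C, B, G, D, H, E, A]
After 7 (swap(1, 5)): [F, H, B, G, D, C, E, A]
After 8 (swap(1, 2)): [F, B, H, G, D, C, E, A]
After 9 (reverse(1, 7)): [F, A, E, C, D, G, H, B]
After 10 (rotate_left(2, 7, k=5)): [F, A, B, E, C, D, G, H]
After 11 (swap(2, 0)): [B, A, F, E, C, D, G, H]

Answer: no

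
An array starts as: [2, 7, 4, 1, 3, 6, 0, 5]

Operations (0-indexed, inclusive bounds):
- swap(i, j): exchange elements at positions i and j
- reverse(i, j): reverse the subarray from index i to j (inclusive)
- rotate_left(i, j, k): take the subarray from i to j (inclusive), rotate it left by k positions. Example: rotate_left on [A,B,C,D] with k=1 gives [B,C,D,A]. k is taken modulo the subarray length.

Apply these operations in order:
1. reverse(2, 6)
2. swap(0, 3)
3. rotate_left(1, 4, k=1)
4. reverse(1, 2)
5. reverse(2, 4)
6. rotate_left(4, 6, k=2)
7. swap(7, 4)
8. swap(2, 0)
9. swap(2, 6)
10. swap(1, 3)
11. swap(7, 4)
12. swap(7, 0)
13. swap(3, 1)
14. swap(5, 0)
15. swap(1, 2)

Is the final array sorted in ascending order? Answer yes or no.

After 1 (reverse(2, 6)): [2, 7, 0, 6, 3, 1, 4, 5]
After 2 (swap(0, 3)): [6, 7, 0, 2, 3, 1, 4, 5]
After 3 (rotate_left(1, 4, k=1)): [6, 0, 2, 3, 7, 1, 4, 5]
After 4 (reverse(1, 2)): [6, 2, 0, 3, 7, 1, 4, 5]
After 5 (reverse(2, 4)): [6, 2, 7, 3, 0, 1, 4, 5]
After 6 (rotate_left(4, 6, k=2)): [6, 2, 7, 3, 4, 0, 1, 5]
After 7 (swap(7, 4)): [6, 2, 7, 3, 5, 0, 1, 4]
After 8 (swap(2, 0)): [7, 2, 6, 3, 5, 0, 1, 4]
After 9 (swap(2, 6)): [7, 2, 1, 3, 5, 0, 6, 4]
After 10 (swap(1, 3)): [7, 3, 1, 2, 5, 0, 6, 4]
After 11 (swap(7, 4)): [7, 3, 1, 2, 4, 0, 6, 5]
After 12 (swap(7, 0)): [5, 3, 1, 2, 4, 0, 6, 7]
After 13 (swap(3, 1)): [5, 2, 1, 3, 4, 0, 6, 7]
After 14 (swap(5, 0)): [0, 2, 1, 3, 4, 5, 6, 7]
After 15 (swap(1, 2)): [0, 1, 2, 3, 4, 5, 6, 7]

Answer: yes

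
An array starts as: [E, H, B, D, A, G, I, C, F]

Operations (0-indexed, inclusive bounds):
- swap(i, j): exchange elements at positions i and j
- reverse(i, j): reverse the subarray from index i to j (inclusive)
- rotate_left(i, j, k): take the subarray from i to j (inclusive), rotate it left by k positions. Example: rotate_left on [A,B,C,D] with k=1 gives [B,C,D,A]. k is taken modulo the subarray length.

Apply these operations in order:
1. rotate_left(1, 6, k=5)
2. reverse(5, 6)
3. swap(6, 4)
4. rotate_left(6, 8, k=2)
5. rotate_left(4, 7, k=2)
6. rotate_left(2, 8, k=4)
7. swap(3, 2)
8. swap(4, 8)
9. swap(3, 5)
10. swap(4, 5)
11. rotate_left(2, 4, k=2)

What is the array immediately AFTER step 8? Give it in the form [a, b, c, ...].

After 1 (rotate_left(1, 6, k=5)): [E, I, H, B, D, A, G, C, F]
After 2 (reverse(5, 6)): [E, I, H, B, D, G, A, C, F]
After 3 (swap(6, 4)): [E, I, H, B, A, G, D, C, F]
After 4 (rotate_left(6, 8, k=2)): [E, I, H, B, A, G, F, D, C]
After 5 (rotate_left(4, 7, k=2)): [E, I, H, B, F, D, A, G, C]
After 6 (rotate_left(2, 8, k=4)): [E, I, A, G, C, H, B, F, D]
After 7 (swap(3, 2)): [E, I, G, A, C, H, B, F, D]
After 8 (swap(4, 8)): [E, I, G, A, D, H, B, F, C]

Answer: [E, I, G, A, D, H, B, F, C]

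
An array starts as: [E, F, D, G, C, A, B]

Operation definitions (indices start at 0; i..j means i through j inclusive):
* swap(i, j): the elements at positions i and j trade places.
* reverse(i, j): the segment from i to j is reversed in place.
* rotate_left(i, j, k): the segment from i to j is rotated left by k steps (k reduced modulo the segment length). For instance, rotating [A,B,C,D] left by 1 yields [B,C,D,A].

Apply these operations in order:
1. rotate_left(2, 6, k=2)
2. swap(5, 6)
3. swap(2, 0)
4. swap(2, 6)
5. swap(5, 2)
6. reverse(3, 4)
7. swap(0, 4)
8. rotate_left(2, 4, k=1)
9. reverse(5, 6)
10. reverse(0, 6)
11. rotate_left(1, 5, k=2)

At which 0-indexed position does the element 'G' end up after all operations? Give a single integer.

Answer: 5

Derivation:
After 1 (rotate_left(2, 6, k=2)): [E, F, C, A, B, D, G]
After 2 (swap(5, 6)): [E, F, C, A, B, G, D]
After 3 (swap(2, 0)): [C, F, E, A, B, G, D]
After 4 (swap(2, 6)): [C, F, D, A, B, G, E]
After 5 (swap(5, 2)): [C, F, G, A, B, D, E]
After 6 (reverse(3, 4)): [C, F, G, B, A, D, E]
After 7 (swap(0, 4)): [A, F, G, B, C, D, E]
After 8 (rotate_left(2, 4, k=1)): [A, F, B, C, G, D, E]
After 9 (reverse(5, 6)): [A, F, B, C, G, E, D]
After 10 (reverse(0, 6)): [D, E, G, C, B, F, A]
After 11 (rotate_left(1, 5, k=2)): [D, C, B, F, E, G, A]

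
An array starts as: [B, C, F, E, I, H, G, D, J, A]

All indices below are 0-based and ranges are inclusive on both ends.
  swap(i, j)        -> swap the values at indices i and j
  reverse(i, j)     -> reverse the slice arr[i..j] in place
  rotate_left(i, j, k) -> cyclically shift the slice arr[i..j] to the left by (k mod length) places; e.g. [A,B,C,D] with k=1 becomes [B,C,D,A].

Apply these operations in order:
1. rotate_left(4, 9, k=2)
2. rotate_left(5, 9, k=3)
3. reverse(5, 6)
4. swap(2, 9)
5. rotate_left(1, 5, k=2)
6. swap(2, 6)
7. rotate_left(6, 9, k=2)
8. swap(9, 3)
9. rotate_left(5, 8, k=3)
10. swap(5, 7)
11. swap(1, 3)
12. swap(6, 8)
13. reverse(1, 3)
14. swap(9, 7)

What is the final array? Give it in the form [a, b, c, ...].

Answer: [B, E, I, D, C, J, F, H, A, G]

Derivation:
After 1 (rotate_left(4, 9, k=2)): [B, C, F, E, G, D, J, A, I, H]
After 2 (rotate_left(5, 9, k=3)): [B, C, F, E, G, I, H, D, J, A]
After 3 (reverse(5, 6)): [B, C, F, E, G, H, I, D, J, A]
After 4 (swap(2, 9)): [B, C, A, E, G, H, I, D, J, F]
After 5 (rotate_left(1, 5, k=2)): [B, E, G, H, C, A, I, D, J, F]
After 6 (swap(2, 6)): [B, E, I, H, C, A, G, D, J, F]
After 7 (rotate_left(6, 9, k=2)): [B, E, I, H, C, A, J, F, G, D]
After 8 (swap(9, 3)): [B, E, I, D, C, A, J, F, G, H]
After 9 (rotate_left(5, 8, k=3)): [B, E, I, D, C, G, A, J, F, H]
After 10 (swap(5, 7)): [B, E, I, D, C, J, A, G, F, H]
After 11 (swap(1, 3)): [B, D, I, E, C, J, A, G, F, H]
After 12 (swap(6, 8)): [B, D, I, E, C, J, F, G, A, H]
After 13 (reverse(1, 3)): [B, E, I, D, C, J, F, G, A, H]
After 14 (swap(9, 7)): [B, E, I, D, C, J, F, H, A, G]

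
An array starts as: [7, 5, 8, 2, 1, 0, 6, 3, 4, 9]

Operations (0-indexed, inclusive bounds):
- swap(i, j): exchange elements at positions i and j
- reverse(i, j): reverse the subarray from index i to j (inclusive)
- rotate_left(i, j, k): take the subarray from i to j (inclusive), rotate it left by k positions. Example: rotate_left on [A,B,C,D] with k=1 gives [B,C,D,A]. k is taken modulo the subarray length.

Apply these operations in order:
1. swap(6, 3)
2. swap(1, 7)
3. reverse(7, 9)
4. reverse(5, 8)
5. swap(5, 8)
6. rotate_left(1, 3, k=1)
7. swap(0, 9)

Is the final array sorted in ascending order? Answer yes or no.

Answer: no

Derivation:
After 1 (swap(6, 3)): [7, 5, 8, 6, 1, 0, 2, 3, 4, 9]
After 2 (swap(1, 7)): [7, 3, 8, 6, 1, 0, 2, 5, 4, 9]
After 3 (reverse(7, 9)): [7, 3, 8, 6, 1, 0, 2, 9, 4, 5]
After 4 (reverse(5, 8)): [7, 3, 8, 6, 1, 4, 9, 2, 0, 5]
After 5 (swap(5, 8)): [7, 3, 8, 6, 1, 0, 9, 2, 4, 5]
After 6 (rotate_left(1, 3, k=1)): [7, 8, 6, 3, 1, 0, 9, 2, 4, 5]
After 7 (swap(0, 9)): [5, 8, 6, 3, 1, 0, 9, 2, 4, 7]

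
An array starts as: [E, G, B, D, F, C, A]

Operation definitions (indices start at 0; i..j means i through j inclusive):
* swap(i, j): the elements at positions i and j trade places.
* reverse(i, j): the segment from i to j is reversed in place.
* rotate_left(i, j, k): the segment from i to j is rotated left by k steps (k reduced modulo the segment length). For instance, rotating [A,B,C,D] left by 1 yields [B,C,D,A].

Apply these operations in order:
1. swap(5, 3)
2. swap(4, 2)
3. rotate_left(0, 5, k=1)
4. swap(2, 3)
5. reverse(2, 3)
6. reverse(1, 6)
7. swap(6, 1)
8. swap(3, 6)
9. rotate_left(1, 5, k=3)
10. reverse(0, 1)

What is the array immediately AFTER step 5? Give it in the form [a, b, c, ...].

Answer: [G, F, C, B, D, E, A]

Derivation:
After 1 (swap(5, 3)): [E, G, B, C, F, D, A]
After 2 (swap(4, 2)): [E, G, F, C, B, D, A]
After 3 (rotate_left(0, 5, k=1)): [G, F, C, B, D, E, A]
After 4 (swap(2, 3)): [G, F, B, C, D, E, A]
After 5 (reverse(2, 3)): [G, F, C, B, D, E, A]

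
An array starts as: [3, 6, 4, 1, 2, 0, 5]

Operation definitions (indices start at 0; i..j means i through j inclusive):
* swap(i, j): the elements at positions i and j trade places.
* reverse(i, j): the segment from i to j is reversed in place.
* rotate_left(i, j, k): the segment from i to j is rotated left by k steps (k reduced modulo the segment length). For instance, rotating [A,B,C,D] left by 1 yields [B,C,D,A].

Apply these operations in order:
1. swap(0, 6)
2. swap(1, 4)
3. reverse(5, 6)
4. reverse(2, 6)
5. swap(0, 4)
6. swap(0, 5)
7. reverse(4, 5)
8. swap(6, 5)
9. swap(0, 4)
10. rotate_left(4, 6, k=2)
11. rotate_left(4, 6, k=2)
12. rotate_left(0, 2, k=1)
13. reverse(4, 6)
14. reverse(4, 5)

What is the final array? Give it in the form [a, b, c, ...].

After 1 (swap(0, 6)): [5, 6, 4, 1, 2, 0, 3]
After 2 (swap(1, 4)): [5, 2, 4, 1, 6, 0, 3]
After 3 (reverse(5, 6)): [5, 2, 4, 1, 6, 3, 0]
After 4 (reverse(2, 6)): [5, 2, 0, 3, 6, 1, 4]
After 5 (swap(0, 4)): [6, 2, 0, 3, 5, 1, 4]
After 6 (swap(0, 5)): [1, 2, 0, 3, 5, 6, 4]
After 7 (reverse(4, 5)): [1, 2, 0, 3, 6, 5, 4]
After 8 (swap(6, 5)): [1, 2, 0, 3, 6, 4, 5]
After 9 (swap(0, 4)): [6, 2, 0, 3, 1, 4, 5]
After 10 (rotate_left(4, 6, k=2)): [6, 2, 0, 3, 5, 1, 4]
After 11 (rotate_left(4, 6, k=2)): [6, 2, 0, 3, 4, 5, 1]
After 12 (rotate_left(0, 2, k=1)): [2, 0, 6, 3, 4, 5, 1]
After 13 (reverse(4, 6)): [2, 0, 6, 3, 1, 5, 4]
After 14 (reverse(4, 5)): [2, 0, 6, 3, 5, 1, 4]

Answer: [2, 0, 6, 3, 5, 1, 4]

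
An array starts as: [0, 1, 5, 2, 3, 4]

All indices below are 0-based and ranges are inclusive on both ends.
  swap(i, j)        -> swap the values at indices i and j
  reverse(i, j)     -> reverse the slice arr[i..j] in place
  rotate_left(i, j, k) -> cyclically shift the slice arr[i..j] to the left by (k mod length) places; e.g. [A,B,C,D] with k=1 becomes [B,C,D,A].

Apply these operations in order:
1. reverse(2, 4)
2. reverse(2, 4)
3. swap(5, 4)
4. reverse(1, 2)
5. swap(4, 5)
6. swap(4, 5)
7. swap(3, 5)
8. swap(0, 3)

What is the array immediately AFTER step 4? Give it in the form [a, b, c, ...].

Answer: [0, 5, 1, 2, 4, 3]

Derivation:
After 1 (reverse(2, 4)): [0, 1, 3, 2, 5, 4]
After 2 (reverse(2, 4)): [0, 1, 5, 2, 3, 4]
After 3 (swap(5, 4)): [0, 1, 5, 2, 4, 3]
After 4 (reverse(1, 2)): [0, 5, 1, 2, 4, 3]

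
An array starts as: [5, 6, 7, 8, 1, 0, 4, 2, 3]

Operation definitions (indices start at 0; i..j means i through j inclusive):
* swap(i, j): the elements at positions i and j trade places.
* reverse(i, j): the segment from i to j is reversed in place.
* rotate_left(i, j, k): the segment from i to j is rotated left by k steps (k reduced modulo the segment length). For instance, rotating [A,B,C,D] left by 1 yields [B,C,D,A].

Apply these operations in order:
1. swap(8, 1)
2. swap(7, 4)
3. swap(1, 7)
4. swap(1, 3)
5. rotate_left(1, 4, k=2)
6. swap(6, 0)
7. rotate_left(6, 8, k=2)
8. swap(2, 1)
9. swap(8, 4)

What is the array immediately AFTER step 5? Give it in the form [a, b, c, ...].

Answer: [5, 1, 2, 8, 7, 0, 4, 3, 6]

Derivation:
After 1 (swap(8, 1)): [5, 3, 7, 8, 1, 0, 4, 2, 6]
After 2 (swap(7, 4)): [5, 3, 7, 8, 2, 0, 4, 1, 6]
After 3 (swap(1, 7)): [5, 1, 7, 8, 2, 0, 4, 3, 6]
After 4 (swap(1, 3)): [5, 8, 7, 1, 2, 0, 4, 3, 6]
After 5 (rotate_left(1, 4, k=2)): [5, 1, 2, 8, 7, 0, 4, 3, 6]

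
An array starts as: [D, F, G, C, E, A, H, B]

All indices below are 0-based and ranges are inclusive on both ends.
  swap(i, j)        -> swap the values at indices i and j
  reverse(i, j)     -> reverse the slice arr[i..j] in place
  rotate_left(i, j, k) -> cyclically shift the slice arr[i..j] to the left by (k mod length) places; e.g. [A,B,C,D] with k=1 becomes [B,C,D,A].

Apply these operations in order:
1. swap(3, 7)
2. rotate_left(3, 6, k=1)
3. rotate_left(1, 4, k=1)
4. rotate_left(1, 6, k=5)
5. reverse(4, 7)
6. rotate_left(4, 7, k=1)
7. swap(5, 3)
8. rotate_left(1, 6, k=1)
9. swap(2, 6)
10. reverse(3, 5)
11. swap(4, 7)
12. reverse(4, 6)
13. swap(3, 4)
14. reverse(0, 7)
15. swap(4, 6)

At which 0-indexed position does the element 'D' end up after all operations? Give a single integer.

After 1 (swap(3, 7)): [D, F, G, B, E, A, H, C]
After 2 (rotate_left(3, 6, k=1)): [D, F, G, E, A, H, B, C]
After 3 (rotate_left(1, 4, k=1)): [D, G, E, A, F, H, B, C]
After 4 (rotate_left(1, 6, k=5)): [D, B, G, E, A, F, H, C]
After 5 (reverse(4, 7)): [D, B, G, E, C, H, F, A]
After 6 (rotate_left(4, 7, k=1)): [D, B, G, E, H, F, A, C]
After 7 (swap(5, 3)): [D, B, G, F, H, E, A, C]
After 8 (rotate_left(1, 6, k=1)): [D, G, F, H, E, A, B, C]
After 9 (swap(2, 6)): [D, G, B, H, E, A, F, C]
After 10 (reverse(3, 5)): [D, G, B, A, E, H, F, C]
After 11 (swap(4, 7)): [D, G, B, A, C, H, F, E]
After 12 (reverse(4, 6)): [D, G, B, A, F, H, C, E]
After 13 (swap(3, 4)): [D, G, B, F, A, H, C, E]
After 14 (reverse(0, 7)): [E, C, H, A, F, B, G, D]
After 15 (swap(4, 6)): [E, C, H, A, G, B, F, D]

Answer: 7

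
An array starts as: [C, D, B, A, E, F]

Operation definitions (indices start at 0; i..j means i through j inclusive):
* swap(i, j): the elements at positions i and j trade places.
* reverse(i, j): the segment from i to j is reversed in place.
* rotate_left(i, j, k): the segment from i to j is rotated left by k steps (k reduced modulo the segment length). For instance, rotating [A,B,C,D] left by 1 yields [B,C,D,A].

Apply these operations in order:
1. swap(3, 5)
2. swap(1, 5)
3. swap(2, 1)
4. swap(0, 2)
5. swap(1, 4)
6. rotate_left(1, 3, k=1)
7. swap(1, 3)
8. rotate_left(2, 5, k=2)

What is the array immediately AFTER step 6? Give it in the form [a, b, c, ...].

After 1 (swap(3, 5)): [C, D, B, F, E, A]
After 2 (swap(1, 5)): [C, A, B, F, E, D]
After 3 (swap(2, 1)): [C, B, A, F, E, D]
After 4 (swap(0, 2)): [A, B, C, F, E, D]
After 5 (swap(1, 4)): [A, E, C, F, B, D]
After 6 (rotate_left(1, 3, k=1)): [A, C, F, E, B, D]

Answer: [A, C, F, E, B, D]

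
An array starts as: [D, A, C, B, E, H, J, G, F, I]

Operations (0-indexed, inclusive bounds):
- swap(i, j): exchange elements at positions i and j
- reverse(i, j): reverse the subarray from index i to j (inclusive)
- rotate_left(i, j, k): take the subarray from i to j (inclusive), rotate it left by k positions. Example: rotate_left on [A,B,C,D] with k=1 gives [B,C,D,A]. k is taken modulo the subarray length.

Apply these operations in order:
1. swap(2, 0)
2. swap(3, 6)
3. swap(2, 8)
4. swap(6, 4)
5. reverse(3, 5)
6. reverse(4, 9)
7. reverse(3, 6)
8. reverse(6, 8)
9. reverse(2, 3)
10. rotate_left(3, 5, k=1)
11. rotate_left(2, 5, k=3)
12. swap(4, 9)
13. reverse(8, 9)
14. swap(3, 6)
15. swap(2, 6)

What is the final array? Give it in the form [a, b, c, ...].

After 1 (swap(2, 0)): [C, A, D, B, E, H, J, G, F, I]
After 2 (swap(3, 6)): [C, A, D, J, E, H, B, G, F, I]
After 3 (swap(2, 8)): [C, A, F, J, E, H, B, G, D, I]
After 4 (swap(6, 4)): [C, A, F, J, B, H, E, G, D, I]
After 5 (reverse(3, 5)): [C, A, F, H, B, J, E, G, D, I]
After 6 (reverse(4, 9)): [C, A, F, H, I, D, G, E, J, B]
After 7 (reverse(3, 6)): [C, A, F, G, D, I, H, E, J, B]
After 8 (reverse(6, 8)): [C, A, F, G, D, I, J, E, H, B]
After 9 (reverse(2, 3)): [C, A, G, F, D, I, J, E, H, B]
After 10 (rotate_left(3, 5, k=1)): [C, A, G, D, I, F, J, E, H, B]
After 11 (rotate_left(2, 5, k=3)): [C, A, F, G, D, I, J, E, H, B]
After 12 (swap(4, 9)): [C, A, F, G, B, I, J, E, H, D]
After 13 (reverse(8, 9)): [C, A, F, G, B, I, J, E, D, H]
After 14 (swap(3, 6)): [C, A, F, J, B, I, G, E, D, H]
After 15 (swap(2, 6)): [C, A, G, J, B, I, F, E, D, H]

Answer: [C, A, G, J, B, I, F, E, D, H]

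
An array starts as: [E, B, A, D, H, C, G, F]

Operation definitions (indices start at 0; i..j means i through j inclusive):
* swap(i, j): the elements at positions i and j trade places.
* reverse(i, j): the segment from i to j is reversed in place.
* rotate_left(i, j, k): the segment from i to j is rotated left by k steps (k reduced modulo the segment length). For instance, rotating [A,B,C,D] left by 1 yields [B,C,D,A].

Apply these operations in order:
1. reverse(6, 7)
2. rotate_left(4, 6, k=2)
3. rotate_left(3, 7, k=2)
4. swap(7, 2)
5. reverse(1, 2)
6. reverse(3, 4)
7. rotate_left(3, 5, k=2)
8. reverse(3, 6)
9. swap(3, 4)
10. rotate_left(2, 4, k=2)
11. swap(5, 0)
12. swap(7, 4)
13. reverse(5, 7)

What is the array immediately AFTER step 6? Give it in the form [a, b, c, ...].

After 1 (reverse(6, 7)): [E, B, A, D, H, C, F, G]
After 2 (rotate_left(4, 6, k=2)): [E, B, A, D, F, H, C, G]
After 3 (rotate_left(3, 7, k=2)): [E, B, A, H, C, G, D, F]
After 4 (swap(7, 2)): [E, B, F, H, C, G, D, A]
After 5 (reverse(1, 2)): [E, F, B, H, C, G, D, A]
After 6 (reverse(3, 4)): [E, F, B, C, H, G, D, A]

Answer: [E, F, B, C, H, G, D, A]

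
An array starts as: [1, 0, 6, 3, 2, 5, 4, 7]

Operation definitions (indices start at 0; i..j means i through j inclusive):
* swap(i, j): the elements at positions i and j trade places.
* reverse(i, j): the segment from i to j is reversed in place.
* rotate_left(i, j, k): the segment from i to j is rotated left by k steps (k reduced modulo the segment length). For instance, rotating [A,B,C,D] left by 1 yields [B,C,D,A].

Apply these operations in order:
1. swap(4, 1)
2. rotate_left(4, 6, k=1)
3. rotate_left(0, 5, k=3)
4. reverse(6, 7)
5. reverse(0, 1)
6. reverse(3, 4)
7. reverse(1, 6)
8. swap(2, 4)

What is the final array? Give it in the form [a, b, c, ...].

After 1 (swap(4, 1)): [1, 2, 6, 3, 0, 5, 4, 7]
After 2 (rotate_left(4, 6, k=1)): [1, 2, 6, 3, 5, 4, 0, 7]
After 3 (rotate_left(0, 5, k=3)): [3, 5, 4, 1, 2, 6, 0, 7]
After 4 (reverse(6, 7)): [3, 5, 4, 1, 2, 6, 7, 0]
After 5 (reverse(0, 1)): [5, 3, 4, 1, 2, 6, 7, 0]
After 6 (reverse(3, 4)): [5, 3, 4, 2, 1, 6, 7, 0]
After 7 (reverse(1, 6)): [5, 7, 6, 1, 2, 4, 3, 0]
After 8 (swap(2, 4)): [5, 7, 2, 1, 6, 4, 3, 0]

Answer: [5, 7, 2, 1, 6, 4, 3, 0]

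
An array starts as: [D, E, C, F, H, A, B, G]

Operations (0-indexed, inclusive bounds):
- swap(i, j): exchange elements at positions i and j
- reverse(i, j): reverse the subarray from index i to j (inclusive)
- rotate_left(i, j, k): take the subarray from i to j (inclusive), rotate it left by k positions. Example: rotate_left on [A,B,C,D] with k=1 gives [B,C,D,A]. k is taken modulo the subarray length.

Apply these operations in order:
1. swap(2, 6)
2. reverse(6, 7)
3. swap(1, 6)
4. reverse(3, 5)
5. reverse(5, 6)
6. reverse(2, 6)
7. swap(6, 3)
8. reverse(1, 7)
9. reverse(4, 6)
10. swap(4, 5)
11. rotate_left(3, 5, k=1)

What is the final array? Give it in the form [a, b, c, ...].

Answer: [D, C, E, B, F, A, H, G]

Derivation:
After 1 (swap(2, 6)): [D, E, B, F, H, A, C, G]
After 2 (reverse(6, 7)): [D, E, B, F, H, A, G, C]
After 3 (swap(1, 6)): [D, G, B, F, H, A, E, C]
After 4 (reverse(3, 5)): [D, G, B, A, H, F, E, C]
After 5 (reverse(5, 6)): [D, G, B, A, H, E, F, C]
After 6 (reverse(2, 6)): [D, G, F, E, H, A, B, C]
After 7 (swap(6, 3)): [D, G, F, B, H, A, E, C]
After 8 (reverse(1, 7)): [D, C, E, A, H, B, F, G]
After 9 (reverse(4, 6)): [D, C, E, A, F, B, H, G]
After 10 (swap(4, 5)): [D, C, E, A, B, F, H, G]
After 11 (rotate_left(3, 5, k=1)): [D, C, E, B, F, A, H, G]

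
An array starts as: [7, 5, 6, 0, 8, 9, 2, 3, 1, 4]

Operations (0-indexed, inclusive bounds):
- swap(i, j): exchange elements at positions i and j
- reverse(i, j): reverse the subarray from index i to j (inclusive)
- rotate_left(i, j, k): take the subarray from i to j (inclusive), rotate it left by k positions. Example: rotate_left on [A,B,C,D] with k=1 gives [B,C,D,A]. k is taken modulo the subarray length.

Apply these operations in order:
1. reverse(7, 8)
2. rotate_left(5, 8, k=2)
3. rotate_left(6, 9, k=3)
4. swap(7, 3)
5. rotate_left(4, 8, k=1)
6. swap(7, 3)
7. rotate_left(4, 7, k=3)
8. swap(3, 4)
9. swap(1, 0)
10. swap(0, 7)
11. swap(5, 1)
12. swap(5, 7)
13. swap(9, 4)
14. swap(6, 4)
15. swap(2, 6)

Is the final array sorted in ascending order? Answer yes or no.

Answer: yes

Derivation:
After 1 (reverse(7, 8)): [7, 5, 6, 0, 8, 9, 2, 1, 3, 4]
After 2 (rotate_left(5, 8, k=2)): [7, 5, 6, 0, 8, 1, 3, 9, 2, 4]
After 3 (rotate_left(6, 9, k=3)): [7, 5, 6, 0, 8, 1, 4, 3, 9, 2]
After 4 (swap(7, 3)): [7, 5, 6, 3, 8, 1, 4, 0, 9, 2]
After 5 (rotate_left(4, 8, k=1)): [7, 5, 6, 3, 1, 4, 0, 9, 8, 2]
After 6 (swap(7, 3)): [7, 5, 6, 9, 1, 4, 0, 3, 8, 2]
After 7 (rotate_left(4, 7, k=3)): [7, 5, 6, 9, 3, 1, 4, 0, 8, 2]
After 8 (swap(3, 4)): [7, 5, 6, 3, 9, 1, 4, 0, 8, 2]
After 9 (swap(1, 0)): [5, 7, 6, 3, 9, 1, 4, 0, 8, 2]
After 10 (swap(0, 7)): [0, 7, 6, 3, 9, 1, 4, 5, 8, 2]
After 11 (swap(5, 1)): [0, 1, 6, 3, 9, 7, 4, 5, 8, 2]
After 12 (swap(5, 7)): [0, 1, 6, 3, 9, 5, 4, 7, 8, 2]
After 13 (swap(9, 4)): [0, 1, 6, 3, 2, 5, 4, 7, 8, 9]
After 14 (swap(6, 4)): [0, 1, 6, 3, 4, 5, 2, 7, 8, 9]
After 15 (swap(2, 6)): [0, 1, 2, 3, 4, 5, 6, 7, 8, 9]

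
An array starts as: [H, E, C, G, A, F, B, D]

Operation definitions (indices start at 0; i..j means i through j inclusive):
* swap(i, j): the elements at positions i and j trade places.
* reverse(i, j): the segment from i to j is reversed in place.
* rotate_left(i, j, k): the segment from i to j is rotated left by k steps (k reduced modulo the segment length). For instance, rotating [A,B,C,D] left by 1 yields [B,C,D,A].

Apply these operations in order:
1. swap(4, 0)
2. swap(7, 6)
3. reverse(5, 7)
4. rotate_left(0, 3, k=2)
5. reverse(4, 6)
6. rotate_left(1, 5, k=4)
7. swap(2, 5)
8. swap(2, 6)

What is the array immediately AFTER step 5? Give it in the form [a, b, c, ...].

Answer: [C, G, A, E, D, B, H, F]

Derivation:
After 1 (swap(4, 0)): [A, E, C, G, H, F, B, D]
After 2 (swap(7, 6)): [A, E, C, G, H, F, D, B]
After 3 (reverse(5, 7)): [A, E, C, G, H, B, D, F]
After 4 (rotate_left(0, 3, k=2)): [C, G, A, E, H, B, D, F]
After 5 (reverse(4, 6)): [C, G, A, E, D, B, H, F]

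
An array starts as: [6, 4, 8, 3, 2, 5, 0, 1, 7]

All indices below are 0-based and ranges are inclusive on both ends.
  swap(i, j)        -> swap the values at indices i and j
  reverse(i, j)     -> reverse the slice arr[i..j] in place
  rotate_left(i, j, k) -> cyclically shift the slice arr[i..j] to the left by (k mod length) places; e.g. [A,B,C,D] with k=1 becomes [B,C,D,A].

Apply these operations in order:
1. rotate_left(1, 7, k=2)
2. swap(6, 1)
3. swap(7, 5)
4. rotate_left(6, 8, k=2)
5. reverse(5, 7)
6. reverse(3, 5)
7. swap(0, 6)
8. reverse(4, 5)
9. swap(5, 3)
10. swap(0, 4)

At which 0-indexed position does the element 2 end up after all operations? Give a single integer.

After 1 (rotate_left(1, 7, k=2)): [6, 3, 2, 5, 0, 1, 4, 8, 7]
After 2 (swap(6, 1)): [6, 4, 2, 5, 0, 1, 3, 8, 7]
After 3 (swap(7, 5)): [6, 4, 2, 5, 0, 8, 3, 1, 7]
After 4 (rotate_left(6, 8, k=2)): [6, 4, 2, 5, 0, 8, 7, 3, 1]
After 5 (reverse(5, 7)): [6, 4, 2, 5, 0, 3, 7, 8, 1]
After 6 (reverse(3, 5)): [6, 4, 2, 3, 0, 5, 7, 8, 1]
After 7 (swap(0, 6)): [7, 4, 2, 3, 0, 5, 6, 8, 1]
After 8 (reverse(4, 5)): [7, 4, 2, 3, 5, 0, 6, 8, 1]
After 9 (swap(5, 3)): [7, 4, 2, 0, 5, 3, 6, 8, 1]
After 10 (swap(0, 4)): [5, 4, 2, 0, 7, 3, 6, 8, 1]

Answer: 2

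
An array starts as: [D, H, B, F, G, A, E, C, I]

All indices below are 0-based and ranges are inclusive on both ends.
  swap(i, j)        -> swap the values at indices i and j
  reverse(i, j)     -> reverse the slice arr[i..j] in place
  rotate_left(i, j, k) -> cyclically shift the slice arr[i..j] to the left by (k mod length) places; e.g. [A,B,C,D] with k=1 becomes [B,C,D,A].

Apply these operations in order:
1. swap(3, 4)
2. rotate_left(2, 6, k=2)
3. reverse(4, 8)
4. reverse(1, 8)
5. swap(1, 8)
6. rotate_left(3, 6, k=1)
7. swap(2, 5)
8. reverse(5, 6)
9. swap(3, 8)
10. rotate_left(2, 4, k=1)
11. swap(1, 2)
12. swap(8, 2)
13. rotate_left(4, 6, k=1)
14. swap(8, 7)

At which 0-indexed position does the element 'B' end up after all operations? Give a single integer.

Answer: 5

Derivation:
After 1 (swap(3, 4)): [D, H, B, G, F, A, E, C, I]
After 2 (rotate_left(2, 6, k=2)): [D, H, F, A, E, B, G, C, I]
After 3 (reverse(4, 8)): [D, H, F, A, I, C, G, B, E]
After 4 (reverse(1, 8)): [D, E, B, G, C, I, A, F, H]
After 5 (swap(1, 8)): [D, H, B, G, C, I, A, F, E]
After 6 (rotate_left(3, 6, k=1)): [D, H, B, C, I, A, G, F, E]
After 7 (swap(2, 5)): [D, H, A, C, I, B, G, F, E]
After 8 (reverse(5, 6)): [D, H, A, C, I, G, B, F, E]
After 9 (swap(3, 8)): [D, H, A, E, I, G, B, F, C]
After 10 (rotate_left(2, 4, k=1)): [D, H, E, I, A, G, B, F, C]
After 11 (swap(1, 2)): [D, E, H, I, A, G, B, F, C]
After 12 (swap(8, 2)): [D, E, C, I, A, G, B, F, H]
After 13 (rotate_left(4, 6, k=1)): [D, E, C, I, G, B, A, F, H]
After 14 (swap(8, 7)): [D, E, C, I, G, B, A, H, F]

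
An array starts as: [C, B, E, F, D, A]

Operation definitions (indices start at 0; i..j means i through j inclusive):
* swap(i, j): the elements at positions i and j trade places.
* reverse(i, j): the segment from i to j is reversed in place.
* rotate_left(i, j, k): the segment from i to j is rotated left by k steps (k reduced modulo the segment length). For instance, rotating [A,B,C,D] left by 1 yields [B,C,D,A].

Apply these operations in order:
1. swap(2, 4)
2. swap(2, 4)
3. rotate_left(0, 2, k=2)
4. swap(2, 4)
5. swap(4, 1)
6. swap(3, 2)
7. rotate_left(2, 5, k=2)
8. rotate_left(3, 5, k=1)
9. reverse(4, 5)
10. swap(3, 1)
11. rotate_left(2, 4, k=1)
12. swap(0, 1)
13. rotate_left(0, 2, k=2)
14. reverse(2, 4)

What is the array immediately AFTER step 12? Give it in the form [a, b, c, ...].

Answer: [F, E, B, A, C, D]

Derivation:
After 1 (swap(2, 4)): [C, B, D, F, E, A]
After 2 (swap(2, 4)): [C, B, E, F, D, A]
After 3 (rotate_left(0, 2, k=2)): [E, C, B, F, D, A]
After 4 (swap(2, 4)): [E, C, D, F, B, A]
After 5 (swap(4, 1)): [E, B, D, F, C, A]
After 6 (swap(3, 2)): [E, B, F, D, C, A]
After 7 (rotate_left(2, 5, k=2)): [E, B, C, A, F, D]
After 8 (rotate_left(3, 5, k=1)): [E, B, C, F, D, A]
After 9 (reverse(4, 5)): [E, B, C, F, A, D]
After 10 (swap(3, 1)): [E, F, C, B, A, D]
After 11 (rotate_left(2, 4, k=1)): [E, F, B, A, C, D]
After 12 (swap(0, 1)): [F, E, B, A, C, D]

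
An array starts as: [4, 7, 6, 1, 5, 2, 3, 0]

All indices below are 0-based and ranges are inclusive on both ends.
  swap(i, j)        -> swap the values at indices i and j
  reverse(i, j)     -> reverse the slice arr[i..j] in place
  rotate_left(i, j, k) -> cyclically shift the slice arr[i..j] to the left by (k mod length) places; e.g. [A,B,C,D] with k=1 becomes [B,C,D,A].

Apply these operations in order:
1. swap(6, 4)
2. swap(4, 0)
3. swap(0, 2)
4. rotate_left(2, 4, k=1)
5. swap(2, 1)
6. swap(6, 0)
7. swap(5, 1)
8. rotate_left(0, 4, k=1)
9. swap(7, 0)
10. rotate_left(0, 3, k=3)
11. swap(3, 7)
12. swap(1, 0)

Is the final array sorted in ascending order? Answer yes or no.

After 1 (swap(6, 4)): [4, 7, 6, 1, 3, 2, 5, 0]
After 2 (swap(4, 0)): [3, 7, 6, 1, 4, 2, 5, 0]
After 3 (swap(0, 2)): [6, 7, 3, 1, 4, 2, 5, 0]
After 4 (rotate_left(2, 4, k=1)): [6, 7, 1, 4, 3, 2, 5, 0]
After 5 (swap(2, 1)): [6, 1, 7, 4, 3, 2, 5, 0]
After 6 (swap(6, 0)): [5, 1, 7, 4, 3, 2, 6, 0]
After 7 (swap(5, 1)): [5, 2, 7, 4, 3, 1, 6, 0]
After 8 (rotate_left(0, 4, k=1)): [2, 7, 4, 3, 5, 1, 6, 0]
After 9 (swap(7, 0)): [0, 7, 4, 3, 5, 1, 6, 2]
After 10 (rotate_left(0, 3, k=3)): [3, 0, 7, 4, 5, 1, 6, 2]
After 11 (swap(3, 7)): [3, 0, 7, 2, 5, 1, 6, 4]
After 12 (swap(1, 0)): [0, 3, 7, 2, 5, 1, 6, 4]

Answer: no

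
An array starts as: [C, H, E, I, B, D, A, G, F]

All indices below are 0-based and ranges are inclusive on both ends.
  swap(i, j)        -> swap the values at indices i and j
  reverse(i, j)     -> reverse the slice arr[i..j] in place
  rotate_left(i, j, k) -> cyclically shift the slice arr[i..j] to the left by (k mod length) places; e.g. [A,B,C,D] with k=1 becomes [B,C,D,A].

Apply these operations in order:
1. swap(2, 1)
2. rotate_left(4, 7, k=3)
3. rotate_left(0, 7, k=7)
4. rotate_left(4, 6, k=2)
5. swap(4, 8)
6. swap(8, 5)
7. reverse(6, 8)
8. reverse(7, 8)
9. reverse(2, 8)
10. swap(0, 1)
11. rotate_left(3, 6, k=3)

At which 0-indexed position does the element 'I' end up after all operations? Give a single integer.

Answer: 5

Derivation:
After 1 (swap(2, 1)): [C, E, H, I, B, D, A, G, F]
After 2 (rotate_left(4, 7, k=3)): [C, E, H, I, G, B, D, A, F]
After 3 (rotate_left(0, 7, k=7)): [A, C, E, H, I, G, B, D, F]
After 4 (rotate_left(4, 6, k=2)): [A, C, E, H, B, I, G, D, F]
After 5 (swap(4, 8)): [A, C, E, H, F, I, G, D, B]
After 6 (swap(8, 5)): [A, C, E, H, F, B, G, D, I]
After 7 (reverse(6, 8)): [A, C, E, H, F, B, I, D, G]
After 8 (reverse(7, 8)): [A, C, E, H, F, B, I, G, D]
After 9 (reverse(2, 8)): [A, C, D, G, I, B, F, H, E]
After 10 (swap(0, 1)): [C, A, D, G, I, B, F, H, E]
After 11 (rotate_left(3, 6, k=3)): [C, A, D, F, G, I, B, H, E]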